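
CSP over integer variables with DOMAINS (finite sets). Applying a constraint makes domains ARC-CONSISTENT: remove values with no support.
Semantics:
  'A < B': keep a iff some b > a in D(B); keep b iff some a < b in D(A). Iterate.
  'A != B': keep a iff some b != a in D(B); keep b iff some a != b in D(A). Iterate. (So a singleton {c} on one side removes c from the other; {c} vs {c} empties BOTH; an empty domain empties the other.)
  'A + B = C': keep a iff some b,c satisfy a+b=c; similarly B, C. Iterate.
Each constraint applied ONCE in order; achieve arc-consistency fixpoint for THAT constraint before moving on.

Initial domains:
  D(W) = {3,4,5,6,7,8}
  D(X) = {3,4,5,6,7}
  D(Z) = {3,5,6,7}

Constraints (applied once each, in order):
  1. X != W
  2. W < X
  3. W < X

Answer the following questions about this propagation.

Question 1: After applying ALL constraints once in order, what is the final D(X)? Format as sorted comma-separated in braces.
Answer: {4,5,6,7}

Derivation:
Constraint 1 (X != W) on D(X)={3,4,5,6,7} D(W)={3,4,5,6,7,8}: no change
Constraint 2 (W < X) on D(W)={3,4,5,6,7,8} D(X)={3,4,5,6,7}: W {3,4,5,6,7,8}->{3,4,5,6}; X {3,4,5,6,7}->{4,5,6,7}
Constraint 3 (W < X) on D(W)={3,4,5,6} D(X)={4,5,6,7}: no change
So after all 3 constraints: D(X) = {4,5,6,7}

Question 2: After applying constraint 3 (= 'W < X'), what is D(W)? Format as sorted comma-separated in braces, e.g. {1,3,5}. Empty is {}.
Answer: {3,4,5,6}

Derivation:
Constraint 1 (X != W) on D(X)={3,4,5,6,7} D(W)={3,4,5,6,7,8}: no change
Constraint 2 (W < X) on D(W)={3,4,5,6,7,8} D(X)={3,4,5,6,7}: W {3,4,5,6,7,8}->{3,4,5,6}; X {3,4,5,6,7}->{4,5,6,7}
Constraint 3 (W < X) on D(W)={3,4,5,6} D(X)={4,5,6,7}: no change
So after constraint 3: D(W) = {3,4,5,6}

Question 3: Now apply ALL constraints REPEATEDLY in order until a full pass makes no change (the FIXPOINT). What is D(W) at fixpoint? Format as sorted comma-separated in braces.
Answer: {3,4,5,6}

Derivation:
pass 0 (initial): D(W)={3,4,5,6,7,8}
pass 1: W {3,4,5,6,7,8}->{3,4,5,6}; X {3,4,5,6,7}->{4,5,6,7}
pass 2: no change
Fixpoint after 2 passes: D(W) = {3,4,5,6}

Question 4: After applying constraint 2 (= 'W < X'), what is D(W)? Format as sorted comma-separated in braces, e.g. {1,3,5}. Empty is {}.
Constraint 1 (X != W) on D(X)={3,4,5,6,7} D(W)={3,4,5,6,7,8}: no change
Constraint 2 (W < X) on D(W)={3,4,5,6,7,8} D(X)={3,4,5,6,7}: W {3,4,5,6,7,8}->{3,4,5,6}; X {3,4,5,6,7}->{4,5,6,7}
So after constraint 2: D(W) = {3,4,5,6}

Answer: {3,4,5,6}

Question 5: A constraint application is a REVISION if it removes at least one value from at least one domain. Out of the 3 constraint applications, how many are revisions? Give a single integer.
Answer: 1

Derivation:
Constraint 1 (X != W) on D(X)={3,4,5,6,7} D(W)={3,4,5,6,7,8}: no change => not a revision
Constraint 2 (W < X) on D(W)={3,4,5,6,7,8} D(X)={3,4,5,6,7}: W {3,4,5,6,7,8}->{3,4,5,6}; X {3,4,5,6,7}->{4,5,6,7} => REVISION
Constraint 3 (W < X) on D(W)={3,4,5,6} D(X)={4,5,6,7}: no change => not a revision
Total revisions = 1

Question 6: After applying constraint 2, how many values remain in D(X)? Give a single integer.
Answer: 4

Derivation:
Constraint 1 (X != W) on D(X)={3,4,5,6,7} D(W)={3,4,5,6,7,8}: no change
Constraint 2 (W < X) on D(W)={3,4,5,6,7,8} D(X)={3,4,5,6,7}: W {3,4,5,6,7,8}->{3,4,5,6}; X {3,4,5,6,7}->{4,5,6,7}
So after constraint 2: D(X)={4,5,6,7}, size = 4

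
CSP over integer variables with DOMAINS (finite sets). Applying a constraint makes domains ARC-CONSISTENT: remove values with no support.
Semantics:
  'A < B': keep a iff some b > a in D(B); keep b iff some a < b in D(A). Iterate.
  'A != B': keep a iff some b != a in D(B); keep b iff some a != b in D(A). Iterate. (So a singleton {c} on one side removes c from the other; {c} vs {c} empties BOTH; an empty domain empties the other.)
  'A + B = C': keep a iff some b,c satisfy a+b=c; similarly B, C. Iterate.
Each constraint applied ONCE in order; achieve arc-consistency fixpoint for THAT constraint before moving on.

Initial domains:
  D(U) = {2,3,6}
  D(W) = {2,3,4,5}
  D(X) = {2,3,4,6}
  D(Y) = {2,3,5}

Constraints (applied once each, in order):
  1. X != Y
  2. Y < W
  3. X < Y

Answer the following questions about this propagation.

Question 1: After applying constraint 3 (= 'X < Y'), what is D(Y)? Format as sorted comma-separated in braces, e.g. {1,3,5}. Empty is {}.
Constraint 1 (X != Y) on D(X)={2,3,4,6} D(Y)={2,3,5}: no change
Constraint 2 (Y < W) on D(Y)={2,3,5} D(W)={2,3,4,5}: Y {2,3,5}->{2,3}; W {2,3,4,5}->{3,4,5}
Constraint 3 (X < Y) on D(X)={2,3,4,6} D(Y)={2,3}: X {2,3,4,6}->{2}; Y {2,3}->{3}
So after constraint 3: D(Y) = {3}

Answer: {3}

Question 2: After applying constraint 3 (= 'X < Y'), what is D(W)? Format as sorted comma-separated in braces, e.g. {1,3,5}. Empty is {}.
Constraint 1 (X != Y) on D(X)={2,3,4,6} D(Y)={2,3,5}: no change
Constraint 2 (Y < W) on D(Y)={2,3,5} D(W)={2,3,4,5}: Y {2,3,5}->{2,3}; W {2,3,4,5}->{3,4,5}
Constraint 3 (X < Y) on D(X)={2,3,4,6} D(Y)={2,3}: X {2,3,4,6}->{2}; Y {2,3}->{3}
So after constraint 3: D(W) = {3,4,5}

Answer: {3,4,5}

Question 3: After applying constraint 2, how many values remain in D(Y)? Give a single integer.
Constraint 1 (X != Y) on D(X)={2,3,4,6} D(Y)={2,3,5}: no change
Constraint 2 (Y < W) on D(Y)={2,3,5} D(W)={2,3,4,5}: Y {2,3,5}->{2,3}; W {2,3,4,5}->{3,4,5}
So after constraint 2: D(Y)={2,3}, size = 2

Answer: 2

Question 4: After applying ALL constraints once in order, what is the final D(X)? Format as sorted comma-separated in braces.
Constraint 1 (X != Y) on D(X)={2,3,4,6} D(Y)={2,3,5}: no change
Constraint 2 (Y < W) on D(Y)={2,3,5} D(W)={2,3,4,5}: Y {2,3,5}->{2,3}; W {2,3,4,5}->{3,4,5}
Constraint 3 (X < Y) on D(X)={2,3,4,6} D(Y)={2,3}: X {2,3,4,6}->{2}; Y {2,3}->{3}
So after all 3 constraints: D(X) = {2}

Answer: {2}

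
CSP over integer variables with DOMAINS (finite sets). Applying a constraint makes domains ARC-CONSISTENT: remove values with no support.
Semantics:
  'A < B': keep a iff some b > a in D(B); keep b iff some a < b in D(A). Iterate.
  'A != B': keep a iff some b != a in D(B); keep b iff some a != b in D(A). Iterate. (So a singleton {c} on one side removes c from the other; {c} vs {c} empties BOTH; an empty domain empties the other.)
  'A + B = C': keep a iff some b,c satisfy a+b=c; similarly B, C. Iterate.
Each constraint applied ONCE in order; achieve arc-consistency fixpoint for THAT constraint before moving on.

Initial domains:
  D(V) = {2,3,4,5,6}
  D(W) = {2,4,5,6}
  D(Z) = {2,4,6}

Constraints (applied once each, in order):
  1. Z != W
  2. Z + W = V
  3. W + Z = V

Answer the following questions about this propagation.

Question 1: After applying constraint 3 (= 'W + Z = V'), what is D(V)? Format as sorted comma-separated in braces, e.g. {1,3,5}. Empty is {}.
Constraint 1 (Z != W) on D(Z)={2,4,6} D(W)={2,4,5,6}: no change
Constraint 2 (Z + W = V) on D(Z)={2,4,6} D(W)={2,4,5,6} D(V)={2,3,4,5,6}: Z {2,4,6}->{2,4}; W {2,4,5,6}->{2,4}; V {2,3,4,5,6}->{4,6}
Constraint 3 (W + Z = V) on D(W)={2,4} D(Z)={2,4} D(V)={4,6}: no change
So after constraint 3: D(V) = {4,6}

Answer: {4,6}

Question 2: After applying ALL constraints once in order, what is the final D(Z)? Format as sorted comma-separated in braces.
Constraint 1 (Z != W) on D(Z)={2,4,6} D(W)={2,4,5,6}: no change
Constraint 2 (Z + W = V) on D(Z)={2,4,6} D(W)={2,4,5,6} D(V)={2,3,4,5,6}: Z {2,4,6}->{2,4}; W {2,4,5,6}->{2,4}; V {2,3,4,5,6}->{4,6}
Constraint 3 (W + Z = V) on D(W)={2,4} D(Z)={2,4} D(V)={4,6}: no change
So after all 3 constraints: D(Z) = {2,4}

Answer: {2,4}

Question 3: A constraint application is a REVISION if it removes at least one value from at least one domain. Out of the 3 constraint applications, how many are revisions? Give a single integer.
Answer: 1

Derivation:
Constraint 1 (Z != W) on D(Z)={2,4,6} D(W)={2,4,5,6}: no change => not a revision
Constraint 2 (Z + W = V) on D(Z)={2,4,6} D(W)={2,4,5,6} D(V)={2,3,4,5,6}: Z {2,4,6}->{2,4}; W {2,4,5,6}->{2,4}; V {2,3,4,5,6}->{4,6} => REVISION
Constraint 3 (W + Z = V) on D(W)={2,4} D(Z)={2,4} D(V)={4,6}: no change => not a revision
Total revisions = 1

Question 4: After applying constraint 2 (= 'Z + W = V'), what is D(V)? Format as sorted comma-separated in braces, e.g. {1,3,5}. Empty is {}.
Answer: {4,6}

Derivation:
Constraint 1 (Z != W) on D(Z)={2,4,6} D(W)={2,4,5,6}: no change
Constraint 2 (Z + W = V) on D(Z)={2,4,6} D(W)={2,4,5,6} D(V)={2,3,4,5,6}: Z {2,4,6}->{2,4}; W {2,4,5,6}->{2,4}; V {2,3,4,5,6}->{4,6}
So after constraint 2: D(V) = {4,6}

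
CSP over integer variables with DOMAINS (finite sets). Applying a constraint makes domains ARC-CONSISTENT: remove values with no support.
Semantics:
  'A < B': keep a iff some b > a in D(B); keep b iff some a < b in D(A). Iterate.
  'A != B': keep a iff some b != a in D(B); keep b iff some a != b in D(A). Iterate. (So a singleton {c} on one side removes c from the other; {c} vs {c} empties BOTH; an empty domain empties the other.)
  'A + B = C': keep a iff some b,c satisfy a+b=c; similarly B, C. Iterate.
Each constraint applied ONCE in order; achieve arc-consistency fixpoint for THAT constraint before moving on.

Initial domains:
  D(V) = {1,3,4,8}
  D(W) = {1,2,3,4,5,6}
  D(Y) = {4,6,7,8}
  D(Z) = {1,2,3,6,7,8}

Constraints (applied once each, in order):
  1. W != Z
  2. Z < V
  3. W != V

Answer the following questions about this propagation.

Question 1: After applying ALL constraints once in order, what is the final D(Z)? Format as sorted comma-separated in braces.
Constraint 1 (W != Z) on D(W)={1,2,3,4,5,6} D(Z)={1,2,3,6,7,8}: no change
Constraint 2 (Z < V) on D(Z)={1,2,3,6,7,8} D(V)={1,3,4,8}: Z {1,2,3,6,7,8}->{1,2,3,6,7}; V {1,3,4,8}->{3,4,8}
Constraint 3 (W != V) on D(W)={1,2,3,4,5,6} D(V)={3,4,8}: no change
So after all 3 constraints: D(Z) = {1,2,3,6,7}

Answer: {1,2,3,6,7}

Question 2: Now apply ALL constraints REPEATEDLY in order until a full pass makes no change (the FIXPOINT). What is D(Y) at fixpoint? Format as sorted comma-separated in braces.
pass 0 (initial): D(Y)={4,6,7,8}
pass 1: V {1,3,4,8}->{3,4,8}; Z {1,2,3,6,7,8}->{1,2,3,6,7}
pass 2: no change
Fixpoint after 2 passes: D(Y) = {4,6,7,8}

Answer: {4,6,7,8}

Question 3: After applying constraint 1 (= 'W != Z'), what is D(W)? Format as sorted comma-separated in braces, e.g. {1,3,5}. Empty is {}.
Answer: {1,2,3,4,5,6}

Derivation:
Constraint 1 (W != Z) on D(W)={1,2,3,4,5,6} D(Z)={1,2,3,6,7,8}: no change
So after constraint 1: D(W) = {1,2,3,4,5,6}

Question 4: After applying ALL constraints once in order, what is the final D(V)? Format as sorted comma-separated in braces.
Answer: {3,4,8}

Derivation:
Constraint 1 (W != Z) on D(W)={1,2,3,4,5,6} D(Z)={1,2,3,6,7,8}: no change
Constraint 2 (Z < V) on D(Z)={1,2,3,6,7,8} D(V)={1,3,4,8}: Z {1,2,3,6,7,8}->{1,2,3,6,7}; V {1,3,4,8}->{3,4,8}
Constraint 3 (W != V) on D(W)={1,2,3,4,5,6} D(V)={3,4,8}: no change
So after all 3 constraints: D(V) = {3,4,8}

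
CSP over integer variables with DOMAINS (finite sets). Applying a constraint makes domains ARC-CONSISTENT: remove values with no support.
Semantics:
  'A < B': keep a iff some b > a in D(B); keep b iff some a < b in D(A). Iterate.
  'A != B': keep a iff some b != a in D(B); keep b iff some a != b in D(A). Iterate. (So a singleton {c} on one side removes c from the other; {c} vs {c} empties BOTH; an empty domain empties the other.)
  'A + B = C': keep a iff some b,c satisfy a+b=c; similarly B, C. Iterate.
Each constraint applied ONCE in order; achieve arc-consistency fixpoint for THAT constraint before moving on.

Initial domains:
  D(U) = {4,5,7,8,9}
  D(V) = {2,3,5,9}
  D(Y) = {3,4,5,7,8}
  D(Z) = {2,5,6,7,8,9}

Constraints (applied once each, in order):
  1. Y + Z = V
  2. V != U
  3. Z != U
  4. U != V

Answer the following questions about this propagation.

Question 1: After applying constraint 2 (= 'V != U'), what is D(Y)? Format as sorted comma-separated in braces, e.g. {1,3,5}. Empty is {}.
Constraint 1 (Y + Z = V) on D(Y)={3,4,5,7,8} D(Z)={2,5,6,7,8,9} D(V)={2,3,5,9}: Y {3,4,5,7,8}->{3,4,7}; Z {2,5,6,7,8,9}->{2,5,6}; V {2,3,5,9}->{5,9}
Constraint 2 (V != U) on D(V)={5,9} D(U)={4,5,7,8,9}: no change
So after constraint 2: D(Y) = {3,4,7}

Answer: {3,4,7}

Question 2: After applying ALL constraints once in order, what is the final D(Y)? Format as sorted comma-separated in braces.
Answer: {3,4,7}

Derivation:
Constraint 1 (Y + Z = V) on D(Y)={3,4,5,7,8} D(Z)={2,5,6,7,8,9} D(V)={2,3,5,9}: Y {3,4,5,7,8}->{3,4,7}; Z {2,5,6,7,8,9}->{2,5,6}; V {2,3,5,9}->{5,9}
Constraint 2 (V != U) on D(V)={5,9} D(U)={4,5,7,8,9}: no change
Constraint 3 (Z != U) on D(Z)={2,5,6} D(U)={4,5,7,8,9}: no change
Constraint 4 (U != V) on D(U)={4,5,7,8,9} D(V)={5,9}: no change
So after all 4 constraints: D(Y) = {3,4,7}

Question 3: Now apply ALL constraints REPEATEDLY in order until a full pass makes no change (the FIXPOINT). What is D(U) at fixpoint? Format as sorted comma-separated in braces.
pass 0 (initial): D(U)={4,5,7,8,9}
pass 1: V {2,3,5,9}->{5,9}; Y {3,4,5,7,8}->{3,4,7}; Z {2,5,6,7,8,9}->{2,5,6}
pass 2: no change
Fixpoint after 2 passes: D(U) = {4,5,7,8,9}

Answer: {4,5,7,8,9}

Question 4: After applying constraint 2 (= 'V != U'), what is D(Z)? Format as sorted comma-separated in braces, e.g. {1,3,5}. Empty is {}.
Constraint 1 (Y + Z = V) on D(Y)={3,4,5,7,8} D(Z)={2,5,6,7,8,9} D(V)={2,3,5,9}: Y {3,4,5,7,8}->{3,4,7}; Z {2,5,6,7,8,9}->{2,5,6}; V {2,3,5,9}->{5,9}
Constraint 2 (V != U) on D(V)={5,9} D(U)={4,5,7,8,9}: no change
So after constraint 2: D(Z) = {2,5,6}

Answer: {2,5,6}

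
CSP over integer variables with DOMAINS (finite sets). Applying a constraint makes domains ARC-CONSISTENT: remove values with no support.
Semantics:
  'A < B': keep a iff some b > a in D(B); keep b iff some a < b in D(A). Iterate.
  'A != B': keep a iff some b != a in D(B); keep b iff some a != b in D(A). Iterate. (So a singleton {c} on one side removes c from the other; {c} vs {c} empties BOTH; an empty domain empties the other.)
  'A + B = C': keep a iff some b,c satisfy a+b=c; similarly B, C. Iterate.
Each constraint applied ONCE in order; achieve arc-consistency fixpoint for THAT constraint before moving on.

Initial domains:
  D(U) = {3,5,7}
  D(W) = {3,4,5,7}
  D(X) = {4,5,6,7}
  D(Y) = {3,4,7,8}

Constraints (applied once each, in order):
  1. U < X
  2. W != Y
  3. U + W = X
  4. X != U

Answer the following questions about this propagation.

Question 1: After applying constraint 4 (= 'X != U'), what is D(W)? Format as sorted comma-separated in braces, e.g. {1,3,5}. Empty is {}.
Constraint 1 (U < X) on D(U)={3,5,7} D(X)={4,5,6,7}: U {3,5,7}->{3,5}
Constraint 2 (W != Y) on D(W)={3,4,5,7} D(Y)={3,4,7,8}: no change
Constraint 3 (U + W = X) on D(U)={3,5} D(W)={3,4,5,7} D(X)={4,5,6,7}: U {3,5}->{3}; W {3,4,5,7}->{3,4}; X {4,5,6,7}->{6,7}
Constraint 4 (X != U) on D(X)={6,7} D(U)={3}: no change
So after constraint 4: D(W) = {3,4}

Answer: {3,4}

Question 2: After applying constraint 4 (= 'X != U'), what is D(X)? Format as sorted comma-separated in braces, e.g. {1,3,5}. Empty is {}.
Answer: {6,7}

Derivation:
Constraint 1 (U < X) on D(U)={3,5,7} D(X)={4,5,6,7}: U {3,5,7}->{3,5}
Constraint 2 (W != Y) on D(W)={3,4,5,7} D(Y)={3,4,7,8}: no change
Constraint 3 (U + W = X) on D(U)={3,5} D(W)={3,4,5,7} D(X)={4,5,6,7}: U {3,5}->{3}; W {3,4,5,7}->{3,4}; X {4,5,6,7}->{6,7}
Constraint 4 (X != U) on D(X)={6,7} D(U)={3}: no change
So after constraint 4: D(X) = {6,7}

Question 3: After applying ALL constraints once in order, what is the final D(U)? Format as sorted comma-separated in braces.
Answer: {3}

Derivation:
Constraint 1 (U < X) on D(U)={3,5,7} D(X)={4,5,6,7}: U {3,5,7}->{3,5}
Constraint 2 (W != Y) on D(W)={3,4,5,7} D(Y)={3,4,7,8}: no change
Constraint 3 (U + W = X) on D(U)={3,5} D(W)={3,4,5,7} D(X)={4,5,6,7}: U {3,5}->{3}; W {3,4,5,7}->{3,4}; X {4,5,6,7}->{6,7}
Constraint 4 (X != U) on D(X)={6,7} D(U)={3}: no change
So after all 4 constraints: D(U) = {3}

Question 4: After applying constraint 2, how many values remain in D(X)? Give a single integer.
Answer: 4

Derivation:
Constraint 1 (U < X) on D(U)={3,5,7} D(X)={4,5,6,7}: U {3,5,7}->{3,5}
Constraint 2 (W != Y) on D(W)={3,4,5,7} D(Y)={3,4,7,8}: no change
So after constraint 2: D(X)={4,5,6,7}, size = 4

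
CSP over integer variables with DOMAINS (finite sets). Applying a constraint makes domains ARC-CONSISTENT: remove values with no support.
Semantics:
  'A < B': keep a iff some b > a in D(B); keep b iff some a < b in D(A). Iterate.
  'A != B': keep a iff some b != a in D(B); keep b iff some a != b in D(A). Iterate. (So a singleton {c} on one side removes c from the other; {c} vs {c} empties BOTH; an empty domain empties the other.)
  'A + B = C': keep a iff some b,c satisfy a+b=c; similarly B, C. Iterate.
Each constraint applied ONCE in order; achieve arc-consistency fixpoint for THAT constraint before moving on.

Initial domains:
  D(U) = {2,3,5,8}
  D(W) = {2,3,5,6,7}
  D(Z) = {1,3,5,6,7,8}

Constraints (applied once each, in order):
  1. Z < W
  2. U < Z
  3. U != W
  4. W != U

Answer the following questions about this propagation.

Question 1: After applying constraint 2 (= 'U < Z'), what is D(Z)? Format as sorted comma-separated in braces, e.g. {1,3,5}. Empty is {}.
Answer: {3,5,6}

Derivation:
Constraint 1 (Z < W) on D(Z)={1,3,5,6,7,8} D(W)={2,3,5,6,7}: Z {1,3,5,6,7,8}->{1,3,5,6}
Constraint 2 (U < Z) on D(U)={2,3,5,8} D(Z)={1,3,5,6}: U {2,3,5,8}->{2,3,5}; Z {1,3,5,6}->{3,5,6}
So after constraint 2: D(Z) = {3,5,6}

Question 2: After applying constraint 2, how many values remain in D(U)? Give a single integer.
Constraint 1 (Z < W) on D(Z)={1,3,5,6,7,8} D(W)={2,3,5,6,7}: Z {1,3,5,6,7,8}->{1,3,5,6}
Constraint 2 (U < Z) on D(U)={2,3,5,8} D(Z)={1,3,5,6}: U {2,3,5,8}->{2,3,5}; Z {1,3,5,6}->{3,5,6}
So after constraint 2: D(U)={2,3,5}, size = 3

Answer: 3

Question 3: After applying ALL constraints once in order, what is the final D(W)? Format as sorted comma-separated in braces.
Answer: {2,3,5,6,7}

Derivation:
Constraint 1 (Z < W) on D(Z)={1,3,5,6,7,8} D(W)={2,3,5,6,7}: Z {1,3,5,6,7,8}->{1,3,5,6}
Constraint 2 (U < Z) on D(U)={2,3,5,8} D(Z)={1,3,5,6}: U {2,3,5,8}->{2,3,5}; Z {1,3,5,6}->{3,5,6}
Constraint 3 (U != W) on D(U)={2,3,5} D(W)={2,3,5,6,7}: no change
Constraint 4 (W != U) on D(W)={2,3,5,6,7} D(U)={2,3,5}: no change
So after all 4 constraints: D(W) = {2,3,5,6,7}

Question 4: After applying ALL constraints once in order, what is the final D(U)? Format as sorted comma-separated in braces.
Constraint 1 (Z < W) on D(Z)={1,3,5,6,7,8} D(W)={2,3,5,6,7}: Z {1,3,5,6,7,8}->{1,3,5,6}
Constraint 2 (U < Z) on D(U)={2,3,5,8} D(Z)={1,3,5,6}: U {2,3,5,8}->{2,3,5}; Z {1,3,5,6}->{3,5,6}
Constraint 3 (U != W) on D(U)={2,3,5} D(W)={2,3,5,6,7}: no change
Constraint 4 (W != U) on D(W)={2,3,5,6,7} D(U)={2,3,5}: no change
So after all 4 constraints: D(U) = {2,3,5}

Answer: {2,3,5}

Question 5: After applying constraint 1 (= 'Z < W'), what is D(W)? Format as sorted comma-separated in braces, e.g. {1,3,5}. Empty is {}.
Answer: {2,3,5,6,7}

Derivation:
Constraint 1 (Z < W) on D(Z)={1,3,5,6,7,8} D(W)={2,3,5,6,7}: Z {1,3,5,6,7,8}->{1,3,5,6}
So after constraint 1: D(W) = {2,3,5,6,7}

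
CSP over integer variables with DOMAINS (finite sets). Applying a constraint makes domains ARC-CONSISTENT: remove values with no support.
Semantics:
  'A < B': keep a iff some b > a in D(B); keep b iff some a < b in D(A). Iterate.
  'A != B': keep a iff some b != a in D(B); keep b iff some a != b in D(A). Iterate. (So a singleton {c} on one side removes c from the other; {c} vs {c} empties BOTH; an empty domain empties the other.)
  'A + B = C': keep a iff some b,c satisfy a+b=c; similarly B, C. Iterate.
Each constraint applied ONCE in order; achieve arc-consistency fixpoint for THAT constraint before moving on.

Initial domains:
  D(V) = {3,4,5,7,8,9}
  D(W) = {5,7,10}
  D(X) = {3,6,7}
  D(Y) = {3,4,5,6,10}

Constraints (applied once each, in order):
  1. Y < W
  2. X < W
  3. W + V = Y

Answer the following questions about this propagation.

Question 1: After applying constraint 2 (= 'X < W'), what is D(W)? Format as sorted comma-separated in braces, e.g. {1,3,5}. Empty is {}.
Answer: {5,7,10}

Derivation:
Constraint 1 (Y < W) on D(Y)={3,4,5,6,10} D(W)={5,7,10}: Y {3,4,5,6,10}->{3,4,5,6}
Constraint 2 (X < W) on D(X)={3,6,7} D(W)={5,7,10}: no change
So after constraint 2: D(W) = {5,7,10}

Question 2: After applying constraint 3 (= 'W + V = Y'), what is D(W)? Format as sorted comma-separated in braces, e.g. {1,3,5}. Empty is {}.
Answer: {}

Derivation:
Constraint 1 (Y < W) on D(Y)={3,4,5,6,10} D(W)={5,7,10}: Y {3,4,5,6,10}->{3,4,5,6}
Constraint 2 (X < W) on D(X)={3,6,7} D(W)={5,7,10}: no change
Constraint 3 (W + V = Y) on D(W)={5,7,10} D(V)={3,4,5,7,8,9} D(Y)={3,4,5,6}: W {5,7,10}->{}; V {3,4,5,7,8,9}->{}; Y {3,4,5,6}->{}
So after constraint 3: D(W) = {}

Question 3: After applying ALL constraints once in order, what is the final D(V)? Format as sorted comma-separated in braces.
Answer: {}

Derivation:
Constraint 1 (Y < W) on D(Y)={3,4,5,6,10} D(W)={5,7,10}: Y {3,4,5,6,10}->{3,4,5,6}
Constraint 2 (X < W) on D(X)={3,6,7} D(W)={5,7,10}: no change
Constraint 3 (W + V = Y) on D(W)={5,7,10} D(V)={3,4,5,7,8,9} D(Y)={3,4,5,6}: W {5,7,10}->{}; V {3,4,5,7,8,9}->{}; Y {3,4,5,6}->{}
So after all 3 constraints: D(V) = {}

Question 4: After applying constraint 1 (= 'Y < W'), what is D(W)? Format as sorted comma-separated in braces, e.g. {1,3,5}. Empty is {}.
Constraint 1 (Y < W) on D(Y)={3,4,5,6,10} D(W)={5,7,10}: Y {3,4,5,6,10}->{3,4,5,6}
So after constraint 1: D(W) = {5,7,10}

Answer: {5,7,10}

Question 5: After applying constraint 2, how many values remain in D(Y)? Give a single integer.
Constraint 1 (Y < W) on D(Y)={3,4,5,6,10} D(W)={5,7,10}: Y {3,4,5,6,10}->{3,4,5,6}
Constraint 2 (X < W) on D(X)={3,6,7} D(W)={5,7,10}: no change
So after constraint 2: D(Y)={3,4,5,6}, size = 4

Answer: 4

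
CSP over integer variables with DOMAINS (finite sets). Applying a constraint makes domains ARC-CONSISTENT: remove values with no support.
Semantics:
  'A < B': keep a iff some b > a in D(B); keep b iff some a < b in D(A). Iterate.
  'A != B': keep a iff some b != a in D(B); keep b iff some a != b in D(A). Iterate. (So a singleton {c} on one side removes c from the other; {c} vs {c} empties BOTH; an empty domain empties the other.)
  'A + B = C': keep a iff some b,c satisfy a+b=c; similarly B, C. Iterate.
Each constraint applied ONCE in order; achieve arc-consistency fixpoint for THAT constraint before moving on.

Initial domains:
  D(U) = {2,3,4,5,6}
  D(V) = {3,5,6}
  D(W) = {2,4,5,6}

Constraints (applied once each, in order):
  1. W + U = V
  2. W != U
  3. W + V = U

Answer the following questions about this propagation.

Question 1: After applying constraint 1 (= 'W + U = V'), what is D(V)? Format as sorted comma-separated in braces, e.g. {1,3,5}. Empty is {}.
Answer: {5,6}

Derivation:
Constraint 1 (W + U = V) on D(W)={2,4,5,6} D(U)={2,3,4,5,6} D(V)={3,5,6}: W {2,4,5,6}->{2,4}; U {2,3,4,5,6}->{2,3,4}; V {3,5,6}->{5,6}
So after constraint 1: D(V) = {5,6}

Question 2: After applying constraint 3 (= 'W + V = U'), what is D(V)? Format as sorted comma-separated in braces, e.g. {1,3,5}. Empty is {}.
Constraint 1 (W + U = V) on D(W)={2,4,5,6} D(U)={2,3,4,5,6} D(V)={3,5,6}: W {2,4,5,6}->{2,4}; U {2,3,4,5,6}->{2,3,4}; V {3,5,6}->{5,6}
Constraint 2 (W != U) on D(W)={2,4} D(U)={2,3,4}: no change
Constraint 3 (W + V = U) on D(W)={2,4} D(V)={5,6} D(U)={2,3,4}: W {2,4}->{}; V {5,6}->{}; U {2,3,4}->{}
So after constraint 3: D(V) = {}

Answer: {}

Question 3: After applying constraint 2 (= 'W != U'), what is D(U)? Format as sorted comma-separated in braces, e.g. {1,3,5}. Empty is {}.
Answer: {2,3,4}

Derivation:
Constraint 1 (W + U = V) on D(W)={2,4,5,6} D(U)={2,3,4,5,6} D(V)={3,5,6}: W {2,4,5,6}->{2,4}; U {2,3,4,5,6}->{2,3,4}; V {3,5,6}->{5,6}
Constraint 2 (W != U) on D(W)={2,4} D(U)={2,3,4}: no change
So after constraint 2: D(U) = {2,3,4}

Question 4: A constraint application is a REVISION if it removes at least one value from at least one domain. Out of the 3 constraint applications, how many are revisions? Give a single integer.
Answer: 2

Derivation:
Constraint 1 (W + U = V) on D(W)={2,4,5,6} D(U)={2,3,4,5,6} D(V)={3,5,6}: W {2,4,5,6}->{2,4}; U {2,3,4,5,6}->{2,3,4}; V {3,5,6}->{5,6} => REVISION
Constraint 2 (W != U) on D(W)={2,4} D(U)={2,3,4}: no change => not a revision
Constraint 3 (W + V = U) on D(W)={2,4} D(V)={5,6} D(U)={2,3,4}: W {2,4}->{}; V {5,6}->{}; U {2,3,4}->{} => REVISION
Total revisions = 2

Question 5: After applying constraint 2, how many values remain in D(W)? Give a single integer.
Answer: 2

Derivation:
Constraint 1 (W + U = V) on D(W)={2,4,5,6} D(U)={2,3,4,5,6} D(V)={3,5,6}: W {2,4,5,6}->{2,4}; U {2,3,4,5,6}->{2,3,4}; V {3,5,6}->{5,6}
Constraint 2 (W != U) on D(W)={2,4} D(U)={2,3,4}: no change
So after constraint 2: D(W)={2,4}, size = 2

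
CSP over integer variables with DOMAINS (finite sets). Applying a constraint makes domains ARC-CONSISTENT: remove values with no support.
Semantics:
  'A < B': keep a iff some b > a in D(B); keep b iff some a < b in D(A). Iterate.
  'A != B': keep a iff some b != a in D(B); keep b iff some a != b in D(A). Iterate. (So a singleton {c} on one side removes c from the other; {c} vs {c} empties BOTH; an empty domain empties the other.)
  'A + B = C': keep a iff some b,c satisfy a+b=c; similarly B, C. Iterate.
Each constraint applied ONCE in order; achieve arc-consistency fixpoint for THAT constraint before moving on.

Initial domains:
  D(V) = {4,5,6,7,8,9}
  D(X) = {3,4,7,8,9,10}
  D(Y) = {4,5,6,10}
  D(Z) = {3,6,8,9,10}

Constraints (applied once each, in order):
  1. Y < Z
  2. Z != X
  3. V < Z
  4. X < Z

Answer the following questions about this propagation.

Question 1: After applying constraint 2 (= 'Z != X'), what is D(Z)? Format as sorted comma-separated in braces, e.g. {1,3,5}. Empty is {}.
Constraint 1 (Y < Z) on D(Y)={4,5,6,10} D(Z)={3,6,8,9,10}: Y {4,5,6,10}->{4,5,6}; Z {3,6,8,9,10}->{6,8,9,10}
Constraint 2 (Z != X) on D(Z)={6,8,9,10} D(X)={3,4,7,8,9,10}: no change
So after constraint 2: D(Z) = {6,8,9,10}

Answer: {6,8,9,10}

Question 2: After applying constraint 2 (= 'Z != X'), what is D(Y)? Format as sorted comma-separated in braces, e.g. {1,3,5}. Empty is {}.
Answer: {4,5,6}

Derivation:
Constraint 1 (Y < Z) on D(Y)={4,5,6,10} D(Z)={3,6,8,9,10}: Y {4,5,6,10}->{4,5,6}; Z {3,6,8,9,10}->{6,8,9,10}
Constraint 2 (Z != X) on D(Z)={6,8,9,10} D(X)={3,4,7,8,9,10}: no change
So after constraint 2: D(Y) = {4,5,6}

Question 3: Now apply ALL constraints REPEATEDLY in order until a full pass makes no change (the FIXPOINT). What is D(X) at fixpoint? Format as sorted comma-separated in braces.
pass 0 (initial): D(X)={3,4,7,8,9,10}
pass 1: X {3,4,7,8,9,10}->{3,4,7,8,9}; Y {4,5,6,10}->{4,5,6}; Z {3,6,8,9,10}->{6,8,9,10}
pass 2: no change
Fixpoint after 2 passes: D(X) = {3,4,7,8,9}

Answer: {3,4,7,8,9}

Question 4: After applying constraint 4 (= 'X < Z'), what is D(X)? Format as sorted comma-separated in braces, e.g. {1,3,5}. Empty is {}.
Answer: {3,4,7,8,9}

Derivation:
Constraint 1 (Y < Z) on D(Y)={4,5,6,10} D(Z)={3,6,8,9,10}: Y {4,5,6,10}->{4,5,6}; Z {3,6,8,9,10}->{6,8,9,10}
Constraint 2 (Z != X) on D(Z)={6,8,9,10} D(X)={3,4,7,8,9,10}: no change
Constraint 3 (V < Z) on D(V)={4,5,6,7,8,9} D(Z)={6,8,9,10}: no change
Constraint 4 (X < Z) on D(X)={3,4,7,8,9,10} D(Z)={6,8,9,10}: X {3,4,7,8,9,10}->{3,4,7,8,9}
So after constraint 4: D(X) = {3,4,7,8,9}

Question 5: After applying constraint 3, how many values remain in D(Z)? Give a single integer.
Constraint 1 (Y < Z) on D(Y)={4,5,6,10} D(Z)={3,6,8,9,10}: Y {4,5,6,10}->{4,5,6}; Z {3,6,8,9,10}->{6,8,9,10}
Constraint 2 (Z != X) on D(Z)={6,8,9,10} D(X)={3,4,7,8,9,10}: no change
Constraint 3 (V < Z) on D(V)={4,5,6,7,8,9} D(Z)={6,8,9,10}: no change
So after constraint 3: D(Z)={6,8,9,10}, size = 4

Answer: 4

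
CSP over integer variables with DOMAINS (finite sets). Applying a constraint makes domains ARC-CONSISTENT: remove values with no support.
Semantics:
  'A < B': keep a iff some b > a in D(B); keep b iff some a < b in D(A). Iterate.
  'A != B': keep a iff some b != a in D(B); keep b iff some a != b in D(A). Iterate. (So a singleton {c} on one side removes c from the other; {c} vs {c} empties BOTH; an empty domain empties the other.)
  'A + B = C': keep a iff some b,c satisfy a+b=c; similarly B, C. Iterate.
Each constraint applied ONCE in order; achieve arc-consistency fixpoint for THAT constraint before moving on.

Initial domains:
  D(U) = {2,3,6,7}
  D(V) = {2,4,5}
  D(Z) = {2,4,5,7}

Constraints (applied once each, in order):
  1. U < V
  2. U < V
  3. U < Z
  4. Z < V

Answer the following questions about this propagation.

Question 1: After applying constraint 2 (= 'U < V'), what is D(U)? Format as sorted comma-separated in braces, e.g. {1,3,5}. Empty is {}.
Constraint 1 (U < V) on D(U)={2,3,6,7} D(V)={2,4,5}: U {2,3,6,7}->{2,3}; V {2,4,5}->{4,5}
Constraint 2 (U < V) on D(U)={2,3} D(V)={4,5}: no change
So after constraint 2: D(U) = {2,3}

Answer: {2,3}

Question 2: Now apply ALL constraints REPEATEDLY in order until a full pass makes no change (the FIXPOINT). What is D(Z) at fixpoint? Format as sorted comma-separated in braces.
Answer: {4}

Derivation:
pass 0 (initial): D(Z)={2,4,5,7}
pass 1: U {2,3,6,7}->{2,3}; V {2,4,5}->{5}; Z {2,4,5,7}->{4}
pass 2: no change
Fixpoint after 2 passes: D(Z) = {4}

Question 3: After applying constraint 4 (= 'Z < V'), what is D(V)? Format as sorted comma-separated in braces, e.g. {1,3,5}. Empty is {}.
Answer: {5}

Derivation:
Constraint 1 (U < V) on D(U)={2,3,6,7} D(V)={2,4,5}: U {2,3,6,7}->{2,3}; V {2,4,5}->{4,5}
Constraint 2 (U < V) on D(U)={2,3} D(V)={4,5}: no change
Constraint 3 (U < Z) on D(U)={2,3} D(Z)={2,4,5,7}: Z {2,4,5,7}->{4,5,7}
Constraint 4 (Z < V) on D(Z)={4,5,7} D(V)={4,5}: Z {4,5,7}->{4}; V {4,5}->{5}
So after constraint 4: D(V) = {5}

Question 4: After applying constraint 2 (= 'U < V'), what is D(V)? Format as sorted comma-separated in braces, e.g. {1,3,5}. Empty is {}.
Answer: {4,5}

Derivation:
Constraint 1 (U < V) on D(U)={2,3,6,7} D(V)={2,4,5}: U {2,3,6,7}->{2,3}; V {2,4,5}->{4,5}
Constraint 2 (U < V) on D(U)={2,3} D(V)={4,5}: no change
So after constraint 2: D(V) = {4,5}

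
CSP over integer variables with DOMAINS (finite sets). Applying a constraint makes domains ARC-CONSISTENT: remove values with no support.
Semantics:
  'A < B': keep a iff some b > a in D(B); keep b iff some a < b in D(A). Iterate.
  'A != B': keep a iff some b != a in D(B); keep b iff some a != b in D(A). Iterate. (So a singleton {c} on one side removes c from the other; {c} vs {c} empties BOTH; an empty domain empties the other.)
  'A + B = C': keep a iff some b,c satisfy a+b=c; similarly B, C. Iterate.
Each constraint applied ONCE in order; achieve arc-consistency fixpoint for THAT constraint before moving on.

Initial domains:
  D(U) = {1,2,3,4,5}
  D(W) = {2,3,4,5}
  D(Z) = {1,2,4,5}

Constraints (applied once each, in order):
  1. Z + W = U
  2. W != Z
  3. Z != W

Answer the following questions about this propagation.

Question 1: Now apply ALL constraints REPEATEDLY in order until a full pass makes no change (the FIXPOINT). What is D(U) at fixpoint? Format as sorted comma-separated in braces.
Answer: {3,4,5}

Derivation:
pass 0 (initial): D(U)={1,2,3,4,5}
pass 1: U {1,2,3,4,5}->{3,4,5}; W {2,3,4,5}->{2,3,4}; Z {1,2,4,5}->{1,2}
pass 2: no change
Fixpoint after 2 passes: D(U) = {3,4,5}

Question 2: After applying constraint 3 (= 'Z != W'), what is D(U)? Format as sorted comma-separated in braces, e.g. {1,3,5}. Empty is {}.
Constraint 1 (Z + W = U) on D(Z)={1,2,4,5} D(W)={2,3,4,5} D(U)={1,2,3,4,5}: Z {1,2,4,5}->{1,2}; W {2,3,4,5}->{2,3,4}; U {1,2,3,4,5}->{3,4,5}
Constraint 2 (W != Z) on D(W)={2,3,4} D(Z)={1,2}: no change
Constraint 3 (Z != W) on D(Z)={1,2} D(W)={2,3,4}: no change
So after constraint 3: D(U) = {3,4,5}

Answer: {3,4,5}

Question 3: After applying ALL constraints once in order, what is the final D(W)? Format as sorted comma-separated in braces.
Answer: {2,3,4}

Derivation:
Constraint 1 (Z + W = U) on D(Z)={1,2,4,5} D(W)={2,3,4,5} D(U)={1,2,3,4,5}: Z {1,2,4,5}->{1,2}; W {2,3,4,5}->{2,3,4}; U {1,2,3,4,5}->{3,4,5}
Constraint 2 (W != Z) on D(W)={2,3,4} D(Z)={1,2}: no change
Constraint 3 (Z != W) on D(Z)={1,2} D(W)={2,3,4}: no change
So after all 3 constraints: D(W) = {2,3,4}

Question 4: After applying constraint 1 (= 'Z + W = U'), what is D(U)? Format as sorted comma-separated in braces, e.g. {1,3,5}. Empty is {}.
Constraint 1 (Z + W = U) on D(Z)={1,2,4,5} D(W)={2,3,4,5} D(U)={1,2,3,4,5}: Z {1,2,4,5}->{1,2}; W {2,3,4,5}->{2,3,4}; U {1,2,3,4,5}->{3,4,5}
So after constraint 1: D(U) = {3,4,5}

Answer: {3,4,5}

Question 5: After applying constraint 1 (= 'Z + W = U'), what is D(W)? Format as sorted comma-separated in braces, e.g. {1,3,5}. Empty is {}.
Constraint 1 (Z + W = U) on D(Z)={1,2,4,5} D(W)={2,3,4,5} D(U)={1,2,3,4,5}: Z {1,2,4,5}->{1,2}; W {2,3,4,5}->{2,3,4}; U {1,2,3,4,5}->{3,4,5}
So after constraint 1: D(W) = {2,3,4}

Answer: {2,3,4}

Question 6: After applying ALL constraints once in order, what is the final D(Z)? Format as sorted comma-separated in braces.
Answer: {1,2}

Derivation:
Constraint 1 (Z + W = U) on D(Z)={1,2,4,5} D(W)={2,3,4,5} D(U)={1,2,3,4,5}: Z {1,2,4,5}->{1,2}; W {2,3,4,5}->{2,3,4}; U {1,2,3,4,5}->{3,4,5}
Constraint 2 (W != Z) on D(W)={2,3,4} D(Z)={1,2}: no change
Constraint 3 (Z != W) on D(Z)={1,2} D(W)={2,3,4}: no change
So after all 3 constraints: D(Z) = {1,2}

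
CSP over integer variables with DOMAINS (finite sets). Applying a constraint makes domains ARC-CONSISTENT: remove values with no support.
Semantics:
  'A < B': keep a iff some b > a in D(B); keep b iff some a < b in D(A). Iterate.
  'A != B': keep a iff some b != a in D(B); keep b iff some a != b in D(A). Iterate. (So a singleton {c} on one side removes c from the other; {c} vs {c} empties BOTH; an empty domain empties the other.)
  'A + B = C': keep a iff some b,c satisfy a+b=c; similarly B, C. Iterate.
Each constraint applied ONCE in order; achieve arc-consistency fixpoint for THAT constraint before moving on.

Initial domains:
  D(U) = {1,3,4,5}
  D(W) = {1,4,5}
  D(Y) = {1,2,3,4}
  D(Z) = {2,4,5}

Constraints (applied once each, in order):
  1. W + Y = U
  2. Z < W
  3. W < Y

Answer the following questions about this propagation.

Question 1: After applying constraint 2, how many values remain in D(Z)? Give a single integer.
Answer: 1

Derivation:
Constraint 1 (W + Y = U) on D(W)={1,4,5} D(Y)={1,2,3,4} D(U)={1,3,4,5}: W {1,4,5}->{1,4}; U {1,3,4,5}->{3,4,5}
Constraint 2 (Z < W) on D(Z)={2,4,5} D(W)={1,4}: Z {2,4,5}->{2}; W {1,4}->{4}
So after constraint 2: D(Z)={2}, size = 1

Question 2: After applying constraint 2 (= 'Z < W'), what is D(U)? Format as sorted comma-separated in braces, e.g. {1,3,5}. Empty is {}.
Answer: {3,4,5}

Derivation:
Constraint 1 (W + Y = U) on D(W)={1,4,5} D(Y)={1,2,3,4} D(U)={1,3,4,5}: W {1,4,5}->{1,4}; U {1,3,4,5}->{3,4,5}
Constraint 2 (Z < W) on D(Z)={2,4,5} D(W)={1,4}: Z {2,4,5}->{2}; W {1,4}->{4}
So after constraint 2: D(U) = {3,4,5}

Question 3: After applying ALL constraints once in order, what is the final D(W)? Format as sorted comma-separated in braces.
Answer: {}

Derivation:
Constraint 1 (W + Y = U) on D(W)={1,4,5} D(Y)={1,2,3,4} D(U)={1,3,4,5}: W {1,4,5}->{1,4}; U {1,3,4,5}->{3,4,5}
Constraint 2 (Z < W) on D(Z)={2,4,5} D(W)={1,4}: Z {2,4,5}->{2}; W {1,4}->{4}
Constraint 3 (W < Y) on D(W)={4} D(Y)={1,2,3,4}: W {4}->{}; Y {1,2,3,4}->{}
So after all 3 constraints: D(W) = {}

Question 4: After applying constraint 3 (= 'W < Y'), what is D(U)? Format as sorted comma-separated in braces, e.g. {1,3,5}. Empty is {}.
Constraint 1 (W + Y = U) on D(W)={1,4,5} D(Y)={1,2,3,4} D(U)={1,3,4,5}: W {1,4,5}->{1,4}; U {1,3,4,5}->{3,4,5}
Constraint 2 (Z < W) on D(Z)={2,4,5} D(W)={1,4}: Z {2,4,5}->{2}; W {1,4}->{4}
Constraint 3 (W < Y) on D(W)={4} D(Y)={1,2,3,4}: W {4}->{}; Y {1,2,3,4}->{}
So after constraint 3: D(U) = {3,4,5}

Answer: {3,4,5}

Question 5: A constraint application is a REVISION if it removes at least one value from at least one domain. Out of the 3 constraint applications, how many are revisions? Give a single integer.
Constraint 1 (W + Y = U) on D(W)={1,4,5} D(Y)={1,2,3,4} D(U)={1,3,4,5}: W {1,4,5}->{1,4}; U {1,3,4,5}->{3,4,5} => REVISION
Constraint 2 (Z < W) on D(Z)={2,4,5} D(W)={1,4}: Z {2,4,5}->{2}; W {1,4}->{4} => REVISION
Constraint 3 (W < Y) on D(W)={4} D(Y)={1,2,3,4}: W {4}->{}; Y {1,2,3,4}->{} => REVISION
Total revisions = 3

Answer: 3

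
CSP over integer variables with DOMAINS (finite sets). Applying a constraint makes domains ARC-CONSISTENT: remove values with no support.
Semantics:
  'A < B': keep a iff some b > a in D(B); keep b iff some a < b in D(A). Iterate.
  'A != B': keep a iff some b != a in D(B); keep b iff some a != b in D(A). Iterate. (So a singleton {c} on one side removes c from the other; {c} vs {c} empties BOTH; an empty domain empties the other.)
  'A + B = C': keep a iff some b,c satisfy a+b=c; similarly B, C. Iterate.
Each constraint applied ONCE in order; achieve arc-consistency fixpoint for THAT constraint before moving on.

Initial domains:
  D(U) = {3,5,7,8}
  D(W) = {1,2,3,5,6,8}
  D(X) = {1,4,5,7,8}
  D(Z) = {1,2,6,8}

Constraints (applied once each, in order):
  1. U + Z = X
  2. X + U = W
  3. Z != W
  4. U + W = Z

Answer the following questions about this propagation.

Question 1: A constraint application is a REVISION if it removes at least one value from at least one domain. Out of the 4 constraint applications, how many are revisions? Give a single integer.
Constraint 1 (U + Z = X) on D(U)={3,5,7,8} D(Z)={1,2,6,8} D(X)={1,4,5,7,8}: U {3,5,7,8}->{3,5,7}; Z {1,2,6,8}->{1,2}; X {1,4,5,7,8}->{4,5,7,8} => REVISION
Constraint 2 (X + U = W) on D(X)={4,5,7,8} D(U)={3,5,7} D(W)={1,2,3,5,6,8}: X {4,5,7,8}->{5}; U {3,5,7}->{3}; W {1,2,3,5,6,8}->{8} => REVISION
Constraint 3 (Z != W) on D(Z)={1,2} D(W)={8}: no change => not a revision
Constraint 4 (U + W = Z) on D(U)={3} D(W)={8} D(Z)={1,2}: U {3}->{}; W {8}->{}; Z {1,2}->{} => REVISION
Total revisions = 3

Answer: 3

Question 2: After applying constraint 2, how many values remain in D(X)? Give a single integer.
Constraint 1 (U + Z = X) on D(U)={3,5,7,8} D(Z)={1,2,6,8} D(X)={1,4,5,7,8}: U {3,5,7,8}->{3,5,7}; Z {1,2,6,8}->{1,2}; X {1,4,5,7,8}->{4,5,7,8}
Constraint 2 (X + U = W) on D(X)={4,5,7,8} D(U)={3,5,7} D(W)={1,2,3,5,6,8}: X {4,5,7,8}->{5}; U {3,5,7}->{3}; W {1,2,3,5,6,8}->{8}
So after constraint 2: D(X)={5}, size = 1

Answer: 1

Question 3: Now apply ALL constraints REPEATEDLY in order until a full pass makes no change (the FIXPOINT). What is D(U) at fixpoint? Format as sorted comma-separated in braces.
Answer: {}

Derivation:
pass 0 (initial): D(U)={3,5,7,8}
pass 1: U {3,5,7,8}->{}; W {1,2,3,5,6,8}->{}; X {1,4,5,7,8}->{5}; Z {1,2,6,8}->{}
pass 2: X {5}->{}
pass 3: no change
Fixpoint after 3 passes: D(U) = {}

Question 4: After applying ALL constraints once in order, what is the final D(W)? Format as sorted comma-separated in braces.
Constraint 1 (U + Z = X) on D(U)={3,5,7,8} D(Z)={1,2,6,8} D(X)={1,4,5,7,8}: U {3,5,7,8}->{3,5,7}; Z {1,2,6,8}->{1,2}; X {1,4,5,7,8}->{4,5,7,8}
Constraint 2 (X + U = W) on D(X)={4,5,7,8} D(U)={3,5,7} D(W)={1,2,3,5,6,8}: X {4,5,7,8}->{5}; U {3,5,7}->{3}; W {1,2,3,5,6,8}->{8}
Constraint 3 (Z != W) on D(Z)={1,2} D(W)={8}: no change
Constraint 4 (U + W = Z) on D(U)={3} D(W)={8} D(Z)={1,2}: U {3}->{}; W {8}->{}; Z {1,2}->{}
So after all 4 constraints: D(W) = {}

Answer: {}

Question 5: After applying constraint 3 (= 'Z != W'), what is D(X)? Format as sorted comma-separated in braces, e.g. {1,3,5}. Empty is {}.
Constraint 1 (U + Z = X) on D(U)={3,5,7,8} D(Z)={1,2,6,8} D(X)={1,4,5,7,8}: U {3,5,7,8}->{3,5,7}; Z {1,2,6,8}->{1,2}; X {1,4,5,7,8}->{4,5,7,8}
Constraint 2 (X + U = W) on D(X)={4,5,7,8} D(U)={3,5,7} D(W)={1,2,3,5,6,8}: X {4,5,7,8}->{5}; U {3,5,7}->{3}; W {1,2,3,5,6,8}->{8}
Constraint 3 (Z != W) on D(Z)={1,2} D(W)={8}: no change
So after constraint 3: D(X) = {5}

Answer: {5}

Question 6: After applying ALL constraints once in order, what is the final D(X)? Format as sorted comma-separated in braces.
Answer: {5}

Derivation:
Constraint 1 (U + Z = X) on D(U)={3,5,7,8} D(Z)={1,2,6,8} D(X)={1,4,5,7,8}: U {3,5,7,8}->{3,5,7}; Z {1,2,6,8}->{1,2}; X {1,4,5,7,8}->{4,5,7,8}
Constraint 2 (X + U = W) on D(X)={4,5,7,8} D(U)={3,5,7} D(W)={1,2,3,5,6,8}: X {4,5,7,8}->{5}; U {3,5,7}->{3}; W {1,2,3,5,6,8}->{8}
Constraint 3 (Z != W) on D(Z)={1,2} D(W)={8}: no change
Constraint 4 (U + W = Z) on D(U)={3} D(W)={8} D(Z)={1,2}: U {3}->{}; W {8}->{}; Z {1,2}->{}
So after all 4 constraints: D(X) = {5}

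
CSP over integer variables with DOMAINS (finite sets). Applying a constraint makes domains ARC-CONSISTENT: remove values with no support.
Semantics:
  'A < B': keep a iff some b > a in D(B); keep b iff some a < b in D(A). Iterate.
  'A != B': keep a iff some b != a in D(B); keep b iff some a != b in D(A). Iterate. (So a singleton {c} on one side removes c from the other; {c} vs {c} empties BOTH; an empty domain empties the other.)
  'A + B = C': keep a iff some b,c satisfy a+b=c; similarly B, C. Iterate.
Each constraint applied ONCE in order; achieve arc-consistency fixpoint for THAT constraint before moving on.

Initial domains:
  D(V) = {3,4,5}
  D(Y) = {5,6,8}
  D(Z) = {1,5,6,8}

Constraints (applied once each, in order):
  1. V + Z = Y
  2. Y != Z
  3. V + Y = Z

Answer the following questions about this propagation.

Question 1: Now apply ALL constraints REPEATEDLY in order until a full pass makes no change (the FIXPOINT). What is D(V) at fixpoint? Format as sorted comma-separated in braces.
Answer: {}

Derivation:
pass 0 (initial): D(V)={3,4,5}
pass 1: V {3,4,5}->{}; Y {5,6,8}->{}; Z {1,5,6,8}->{}
pass 2: no change
Fixpoint after 2 passes: D(V) = {}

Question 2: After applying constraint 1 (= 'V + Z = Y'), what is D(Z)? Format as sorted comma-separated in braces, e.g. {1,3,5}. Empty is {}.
Constraint 1 (V + Z = Y) on D(V)={3,4,5} D(Z)={1,5,6,8} D(Y)={5,6,8}: Z {1,5,6,8}->{1,5}
So after constraint 1: D(Z) = {1,5}

Answer: {1,5}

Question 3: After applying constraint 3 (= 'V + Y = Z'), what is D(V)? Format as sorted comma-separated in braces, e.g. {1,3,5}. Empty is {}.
Answer: {}

Derivation:
Constraint 1 (V + Z = Y) on D(V)={3,4,5} D(Z)={1,5,6,8} D(Y)={5,6,8}: Z {1,5,6,8}->{1,5}
Constraint 2 (Y != Z) on D(Y)={5,6,8} D(Z)={1,5}: no change
Constraint 3 (V + Y = Z) on D(V)={3,4,5} D(Y)={5,6,8} D(Z)={1,5}: V {3,4,5}->{}; Y {5,6,8}->{}; Z {1,5}->{}
So after constraint 3: D(V) = {}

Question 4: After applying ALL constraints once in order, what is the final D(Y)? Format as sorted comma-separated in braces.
Constraint 1 (V + Z = Y) on D(V)={3,4,5} D(Z)={1,5,6,8} D(Y)={5,6,8}: Z {1,5,6,8}->{1,5}
Constraint 2 (Y != Z) on D(Y)={5,6,8} D(Z)={1,5}: no change
Constraint 3 (V + Y = Z) on D(V)={3,4,5} D(Y)={5,6,8} D(Z)={1,5}: V {3,4,5}->{}; Y {5,6,8}->{}; Z {1,5}->{}
So after all 3 constraints: D(Y) = {}

Answer: {}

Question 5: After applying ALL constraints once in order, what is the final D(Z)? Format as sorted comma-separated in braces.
Constraint 1 (V + Z = Y) on D(V)={3,4,5} D(Z)={1,5,6,8} D(Y)={5,6,8}: Z {1,5,6,8}->{1,5}
Constraint 2 (Y != Z) on D(Y)={5,6,8} D(Z)={1,5}: no change
Constraint 3 (V + Y = Z) on D(V)={3,4,5} D(Y)={5,6,8} D(Z)={1,5}: V {3,4,5}->{}; Y {5,6,8}->{}; Z {1,5}->{}
So after all 3 constraints: D(Z) = {}

Answer: {}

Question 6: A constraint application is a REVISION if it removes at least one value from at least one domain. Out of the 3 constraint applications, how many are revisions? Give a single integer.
Answer: 2

Derivation:
Constraint 1 (V + Z = Y) on D(V)={3,4,5} D(Z)={1,5,6,8} D(Y)={5,6,8}: Z {1,5,6,8}->{1,5} => REVISION
Constraint 2 (Y != Z) on D(Y)={5,6,8} D(Z)={1,5}: no change => not a revision
Constraint 3 (V + Y = Z) on D(V)={3,4,5} D(Y)={5,6,8} D(Z)={1,5}: V {3,4,5}->{}; Y {5,6,8}->{}; Z {1,5}->{} => REVISION
Total revisions = 2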